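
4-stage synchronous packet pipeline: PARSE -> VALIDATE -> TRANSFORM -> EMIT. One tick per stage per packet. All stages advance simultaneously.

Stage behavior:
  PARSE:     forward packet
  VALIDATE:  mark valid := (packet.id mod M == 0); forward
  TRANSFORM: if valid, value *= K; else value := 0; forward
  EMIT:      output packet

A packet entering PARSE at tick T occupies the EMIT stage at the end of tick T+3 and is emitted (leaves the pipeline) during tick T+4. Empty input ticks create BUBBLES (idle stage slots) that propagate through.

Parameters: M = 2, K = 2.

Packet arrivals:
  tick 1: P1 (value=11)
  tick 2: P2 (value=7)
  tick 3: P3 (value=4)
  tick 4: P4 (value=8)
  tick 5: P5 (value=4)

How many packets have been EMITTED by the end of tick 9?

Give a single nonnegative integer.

Answer: 5

Derivation:
Tick 1: [PARSE:P1(v=11,ok=F), VALIDATE:-, TRANSFORM:-, EMIT:-] out:-; in:P1
Tick 2: [PARSE:P2(v=7,ok=F), VALIDATE:P1(v=11,ok=F), TRANSFORM:-, EMIT:-] out:-; in:P2
Tick 3: [PARSE:P3(v=4,ok=F), VALIDATE:P2(v=7,ok=T), TRANSFORM:P1(v=0,ok=F), EMIT:-] out:-; in:P3
Tick 4: [PARSE:P4(v=8,ok=F), VALIDATE:P3(v=4,ok=F), TRANSFORM:P2(v=14,ok=T), EMIT:P1(v=0,ok=F)] out:-; in:P4
Tick 5: [PARSE:P5(v=4,ok=F), VALIDATE:P4(v=8,ok=T), TRANSFORM:P3(v=0,ok=F), EMIT:P2(v=14,ok=T)] out:P1(v=0); in:P5
Tick 6: [PARSE:-, VALIDATE:P5(v=4,ok=F), TRANSFORM:P4(v=16,ok=T), EMIT:P3(v=0,ok=F)] out:P2(v=14); in:-
Tick 7: [PARSE:-, VALIDATE:-, TRANSFORM:P5(v=0,ok=F), EMIT:P4(v=16,ok=T)] out:P3(v=0); in:-
Tick 8: [PARSE:-, VALIDATE:-, TRANSFORM:-, EMIT:P5(v=0,ok=F)] out:P4(v=16); in:-
Tick 9: [PARSE:-, VALIDATE:-, TRANSFORM:-, EMIT:-] out:P5(v=0); in:-
Emitted by tick 9: ['P1', 'P2', 'P3', 'P4', 'P5']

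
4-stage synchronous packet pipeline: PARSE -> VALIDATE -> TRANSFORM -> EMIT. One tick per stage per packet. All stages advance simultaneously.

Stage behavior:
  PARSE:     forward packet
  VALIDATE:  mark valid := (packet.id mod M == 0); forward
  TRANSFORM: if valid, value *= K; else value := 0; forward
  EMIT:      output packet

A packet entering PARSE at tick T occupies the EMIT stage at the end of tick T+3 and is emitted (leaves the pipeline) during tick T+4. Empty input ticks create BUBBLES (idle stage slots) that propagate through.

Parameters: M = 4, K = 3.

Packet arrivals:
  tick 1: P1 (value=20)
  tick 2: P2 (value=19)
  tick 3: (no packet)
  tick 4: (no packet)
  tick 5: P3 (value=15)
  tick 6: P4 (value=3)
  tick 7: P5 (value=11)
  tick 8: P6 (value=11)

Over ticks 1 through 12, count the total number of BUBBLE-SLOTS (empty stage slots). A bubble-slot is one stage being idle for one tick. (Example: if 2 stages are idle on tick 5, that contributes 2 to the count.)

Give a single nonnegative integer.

Answer: 24

Derivation:
Tick 1: [PARSE:P1(v=20,ok=F), VALIDATE:-, TRANSFORM:-, EMIT:-] out:-; bubbles=3
Tick 2: [PARSE:P2(v=19,ok=F), VALIDATE:P1(v=20,ok=F), TRANSFORM:-, EMIT:-] out:-; bubbles=2
Tick 3: [PARSE:-, VALIDATE:P2(v=19,ok=F), TRANSFORM:P1(v=0,ok=F), EMIT:-] out:-; bubbles=2
Tick 4: [PARSE:-, VALIDATE:-, TRANSFORM:P2(v=0,ok=F), EMIT:P1(v=0,ok=F)] out:-; bubbles=2
Tick 5: [PARSE:P3(v=15,ok=F), VALIDATE:-, TRANSFORM:-, EMIT:P2(v=0,ok=F)] out:P1(v=0); bubbles=2
Tick 6: [PARSE:P4(v=3,ok=F), VALIDATE:P3(v=15,ok=F), TRANSFORM:-, EMIT:-] out:P2(v=0); bubbles=2
Tick 7: [PARSE:P5(v=11,ok=F), VALIDATE:P4(v=3,ok=T), TRANSFORM:P3(v=0,ok=F), EMIT:-] out:-; bubbles=1
Tick 8: [PARSE:P6(v=11,ok=F), VALIDATE:P5(v=11,ok=F), TRANSFORM:P4(v=9,ok=T), EMIT:P3(v=0,ok=F)] out:-; bubbles=0
Tick 9: [PARSE:-, VALIDATE:P6(v=11,ok=F), TRANSFORM:P5(v=0,ok=F), EMIT:P4(v=9,ok=T)] out:P3(v=0); bubbles=1
Tick 10: [PARSE:-, VALIDATE:-, TRANSFORM:P6(v=0,ok=F), EMIT:P5(v=0,ok=F)] out:P4(v=9); bubbles=2
Tick 11: [PARSE:-, VALIDATE:-, TRANSFORM:-, EMIT:P6(v=0,ok=F)] out:P5(v=0); bubbles=3
Tick 12: [PARSE:-, VALIDATE:-, TRANSFORM:-, EMIT:-] out:P6(v=0); bubbles=4
Total bubble-slots: 24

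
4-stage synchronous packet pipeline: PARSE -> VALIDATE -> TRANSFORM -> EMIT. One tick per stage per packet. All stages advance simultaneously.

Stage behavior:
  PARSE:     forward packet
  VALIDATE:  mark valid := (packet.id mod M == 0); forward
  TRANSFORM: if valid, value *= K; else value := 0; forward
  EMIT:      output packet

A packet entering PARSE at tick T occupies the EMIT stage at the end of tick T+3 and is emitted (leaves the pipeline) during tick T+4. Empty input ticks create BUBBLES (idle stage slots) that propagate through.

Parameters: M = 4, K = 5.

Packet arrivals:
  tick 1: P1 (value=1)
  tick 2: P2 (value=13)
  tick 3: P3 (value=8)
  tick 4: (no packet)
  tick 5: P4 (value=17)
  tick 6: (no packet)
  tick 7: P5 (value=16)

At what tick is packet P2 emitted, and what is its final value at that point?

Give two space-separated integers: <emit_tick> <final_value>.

Answer: 6 0

Derivation:
Tick 1: [PARSE:P1(v=1,ok=F), VALIDATE:-, TRANSFORM:-, EMIT:-] out:-; in:P1
Tick 2: [PARSE:P2(v=13,ok=F), VALIDATE:P1(v=1,ok=F), TRANSFORM:-, EMIT:-] out:-; in:P2
Tick 3: [PARSE:P3(v=8,ok=F), VALIDATE:P2(v=13,ok=F), TRANSFORM:P1(v=0,ok=F), EMIT:-] out:-; in:P3
Tick 4: [PARSE:-, VALIDATE:P3(v=8,ok=F), TRANSFORM:P2(v=0,ok=F), EMIT:P1(v=0,ok=F)] out:-; in:-
Tick 5: [PARSE:P4(v=17,ok=F), VALIDATE:-, TRANSFORM:P3(v=0,ok=F), EMIT:P2(v=0,ok=F)] out:P1(v=0); in:P4
Tick 6: [PARSE:-, VALIDATE:P4(v=17,ok=T), TRANSFORM:-, EMIT:P3(v=0,ok=F)] out:P2(v=0); in:-
Tick 7: [PARSE:P5(v=16,ok=F), VALIDATE:-, TRANSFORM:P4(v=85,ok=T), EMIT:-] out:P3(v=0); in:P5
Tick 8: [PARSE:-, VALIDATE:P5(v=16,ok=F), TRANSFORM:-, EMIT:P4(v=85,ok=T)] out:-; in:-
Tick 9: [PARSE:-, VALIDATE:-, TRANSFORM:P5(v=0,ok=F), EMIT:-] out:P4(v=85); in:-
Tick 10: [PARSE:-, VALIDATE:-, TRANSFORM:-, EMIT:P5(v=0,ok=F)] out:-; in:-
Tick 11: [PARSE:-, VALIDATE:-, TRANSFORM:-, EMIT:-] out:P5(v=0); in:-
P2: arrives tick 2, valid=False (id=2, id%4=2), emit tick 6, final value 0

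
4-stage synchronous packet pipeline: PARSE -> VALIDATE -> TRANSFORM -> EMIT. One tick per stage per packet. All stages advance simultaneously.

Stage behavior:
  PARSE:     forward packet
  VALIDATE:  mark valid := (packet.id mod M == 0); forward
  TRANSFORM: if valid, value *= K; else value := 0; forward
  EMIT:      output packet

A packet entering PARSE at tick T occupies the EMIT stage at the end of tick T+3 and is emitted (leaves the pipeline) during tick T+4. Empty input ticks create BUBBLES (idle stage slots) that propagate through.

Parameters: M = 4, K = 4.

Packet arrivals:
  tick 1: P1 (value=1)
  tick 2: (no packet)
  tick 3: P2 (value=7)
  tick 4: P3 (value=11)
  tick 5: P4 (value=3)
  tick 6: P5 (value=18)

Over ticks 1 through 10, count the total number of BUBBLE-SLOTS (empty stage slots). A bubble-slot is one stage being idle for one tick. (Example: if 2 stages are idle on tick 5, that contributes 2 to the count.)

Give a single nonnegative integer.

Tick 1: [PARSE:P1(v=1,ok=F), VALIDATE:-, TRANSFORM:-, EMIT:-] out:-; bubbles=3
Tick 2: [PARSE:-, VALIDATE:P1(v=1,ok=F), TRANSFORM:-, EMIT:-] out:-; bubbles=3
Tick 3: [PARSE:P2(v=7,ok=F), VALIDATE:-, TRANSFORM:P1(v=0,ok=F), EMIT:-] out:-; bubbles=2
Tick 4: [PARSE:P3(v=11,ok=F), VALIDATE:P2(v=7,ok=F), TRANSFORM:-, EMIT:P1(v=0,ok=F)] out:-; bubbles=1
Tick 5: [PARSE:P4(v=3,ok=F), VALIDATE:P3(v=11,ok=F), TRANSFORM:P2(v=0,ok=F), EMIT:-] out:P1(v=0); bubbles=1
Tick 6: [PARSE:P5(v=18,ok=F), VALIDATE:P4(v=3,ok=T), TRANSFORM:P3(v=0,ok=F), EMIT:P2(v=0,ok=F)] out:-; bubbles=0
Tick 7: [PARSE:-, VALIDATE:P5(v=18,ok=F), TRANSFORM:P4(v=12,ok=T), EMIT:P3(v=0,ok=F)] out:P2(v=0); bubbles=1
Tick 8: [PARSE:-, VALIDATE:-, TRANSFORM:P5(v=0,ok=F), EMIT:P4(v=12,ok=T)] out:P3(v=0); bubbles=2
Tick 9: [PARSE:-, VALIDATE:-, TRANSFORM:-, EMIT:P5(v=0,ok=F)] out:P4(v=12); bubbles=3
Tick 10: [PARSE:-, VALIDATE:-, TRANSFORM:-, EMIT:-] out:P5(v=0); bubbles=4
Total bubble-slots: 20

Answer: 20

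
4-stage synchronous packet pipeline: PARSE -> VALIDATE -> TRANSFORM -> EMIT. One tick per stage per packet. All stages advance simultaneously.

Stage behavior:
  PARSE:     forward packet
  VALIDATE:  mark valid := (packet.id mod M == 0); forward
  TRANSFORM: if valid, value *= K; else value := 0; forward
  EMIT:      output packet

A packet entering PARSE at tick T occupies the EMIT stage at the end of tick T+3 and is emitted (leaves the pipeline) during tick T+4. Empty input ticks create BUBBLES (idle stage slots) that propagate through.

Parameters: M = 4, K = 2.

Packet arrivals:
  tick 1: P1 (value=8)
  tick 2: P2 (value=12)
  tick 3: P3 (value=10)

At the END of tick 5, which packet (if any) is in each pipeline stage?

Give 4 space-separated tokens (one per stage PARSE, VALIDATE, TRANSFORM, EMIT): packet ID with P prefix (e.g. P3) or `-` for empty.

Answer: - - P3 P2

Derivation:
Tick 1: [PARSE:P1(v=8,ok=F), VALIDATE:-, TRANSFORM:-, EMIT:-] out:-; in:P1
Tick 2: [PARSE:P2(v=12,ok=F), VALIDATE:P1(v=8,ok=F), TRANSFORM:-, EMIT:-] out:-; in:P2
Tick 3: [PARSE:P3(v=10,ok=F), VALIDATE:P2(v=12,ok=F), TRANSFORM:P1(v=0,ok=F), EMIT:-] out:-; in:P3
Tick 4: [PARSE:-, VALIDATE:P3(v=10,ok=F), TRANSFORM:P2(v=0,ok=F), EMIT:P1(v=0,ok=F)] out:-; in:-
Tick 5: [PARSE:-, VALIDATE:-, TRANSFORM:P3(v=0,ok=F), EMIT:P2(v=0,ok=F)] out:P1(v=0); in:-
At end of tick 5: ['-', '-', 'P3', 'P2']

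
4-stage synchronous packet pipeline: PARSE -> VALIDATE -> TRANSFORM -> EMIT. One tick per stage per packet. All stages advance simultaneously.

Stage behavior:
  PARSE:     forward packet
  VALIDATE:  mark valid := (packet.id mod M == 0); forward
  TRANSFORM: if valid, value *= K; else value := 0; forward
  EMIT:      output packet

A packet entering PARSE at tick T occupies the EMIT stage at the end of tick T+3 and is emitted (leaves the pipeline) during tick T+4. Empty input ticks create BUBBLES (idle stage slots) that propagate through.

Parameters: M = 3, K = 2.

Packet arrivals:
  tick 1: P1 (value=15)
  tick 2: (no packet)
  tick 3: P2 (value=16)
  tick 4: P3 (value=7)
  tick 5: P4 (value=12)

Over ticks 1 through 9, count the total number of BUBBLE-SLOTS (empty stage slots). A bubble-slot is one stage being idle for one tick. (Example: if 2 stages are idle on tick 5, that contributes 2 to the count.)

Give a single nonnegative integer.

Tick 1: [PARSE:P1(v=15,ok=F), VALIDATE:-, TRANSFORM:-, EMIT:-] out:-; bubbles=3
Tick 2: [PARSE:-, VALIDATE:P1(v=15,ok=F), TRANSFORM:-, EMIT:-] out:-; bubbles=3
Tick 3: [PARSE:P2(v=16,ok=F), VALIDATE:-, TRANSFORM:P1(v=0,ok=F), EMIT:-] out:-; bubbles=2
Tick 4: [PARSE:P3(v=7,ok=F), VALIDATE:P2(v=16,ok=F), TRANSFORM:-, EMIT:P1(v=0,ok=F)] out:-; bubbles=1
Tick 5: [PARSE:P4(v=12,ok=F), VALIDATE:P3(v=7,ok=T), TRANSFORM:P2(v=0,ok=F), EMIT:-] out:P1(v=0); bubbles=1
Tick 6: [PARSE:-, VALIDATE:P4(v=12,ok=F), TRANSFORM:P3(v=14,ok=T), EMIT:P2(v=0,ok=F)] out:-; bubbles=1
Tick 7: [PARSE:-, VALIDATE:-, TRANSFORM:P4(v=0,ok=F), EMIT:P3(v=14,ok=T)] out:P2(v=0); bubbles=2
Tick 8: [PARSE:-, VALIDATE:-, TRANSFORM:-, EMIT:P4(v=0,ok=F)] out:P3(v=14); bubbles=3
Tick 9: [PARSE:-, VALIDATE:-, TRANSFORM:-, EMIT:-] out:P4(v=0); bubbles=4
Total bubble-slots: 20

Answer: 20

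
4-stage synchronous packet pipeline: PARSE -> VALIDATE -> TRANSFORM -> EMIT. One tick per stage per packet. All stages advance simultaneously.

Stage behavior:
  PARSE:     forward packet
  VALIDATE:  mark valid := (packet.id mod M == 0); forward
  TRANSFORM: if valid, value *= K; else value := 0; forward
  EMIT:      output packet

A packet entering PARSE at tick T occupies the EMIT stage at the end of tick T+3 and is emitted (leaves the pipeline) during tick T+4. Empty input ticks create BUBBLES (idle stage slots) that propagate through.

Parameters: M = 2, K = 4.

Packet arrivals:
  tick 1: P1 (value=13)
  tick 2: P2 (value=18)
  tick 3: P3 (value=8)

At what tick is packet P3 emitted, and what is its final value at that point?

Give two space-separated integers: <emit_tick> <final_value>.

Answer: 7 0

Derivation:
Tick 1: [PARSE:P1(v=13,ok=F), VALIDATE:-, TRANSFORM:-, EMIT:-] out:-; in:P1
Tick 2: [PARSE:P2(v=18,ok=F), VALIDATE:P1(v=13,ok=F), TRANSFORM:-, EMIT:-] out:-; in:P2
Tick 3: [PARSE:P3(v=8,ok=F), VALIDATE:P2(v=18,ok=T), TRANSFORM:P1(v=0,ok=F), EMIT:-] out:-; in:P3
Tick 4: [PARSE:-, VALIDATE:P3(v=8,ok=F), TRANSFORM:P2(v=72,ok=T), EMIT:P1(v=0,ok=F)] out:-; in:-
Tick 5: [PARSE:-, VALIDATE:-, TRANSFORM:P3(v=0,ok=F), EMIT:P2(v=72,ok=T)] out:P1(v=0); in:-
Tick 6: [PARSE:-, VALIDATE:-, TRANSFORM:-, EMIT:P3(v=0,ok=F)] out:P2(v=72); in:-
Tick 7: [PARSE:-, VALIDATE:-, TRANSFORM:-, EMIT:-] out:P3(v=0); in:-
P3: arrives tick 3, valid=False (id=3, id%2=1), emit tick 7, final value 0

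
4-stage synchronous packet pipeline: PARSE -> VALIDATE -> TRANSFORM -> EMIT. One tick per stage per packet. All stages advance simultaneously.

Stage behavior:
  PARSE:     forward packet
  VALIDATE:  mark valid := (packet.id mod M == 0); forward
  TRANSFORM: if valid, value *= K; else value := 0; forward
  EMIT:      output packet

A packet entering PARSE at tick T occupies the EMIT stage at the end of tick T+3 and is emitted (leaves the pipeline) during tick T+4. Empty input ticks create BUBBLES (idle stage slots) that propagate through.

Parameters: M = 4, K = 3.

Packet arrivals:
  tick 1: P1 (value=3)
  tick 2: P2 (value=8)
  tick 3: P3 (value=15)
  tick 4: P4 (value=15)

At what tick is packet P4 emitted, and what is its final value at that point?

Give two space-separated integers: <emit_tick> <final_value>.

Answer: 8 45

Derivation:
Tick 1: [PARSE:P1(v=3,ok=F), VALIDATE:-, TRANSFORM:-, EMIT:-] out:-; in:P1
Tick 2: [PARSE:P2(v=8,ok=F), VALIDATE:P1(v=3,ok=F), TRANSFORM:-, EMIT:-] out:-; in:P2
Tick 3: [PARSE:P3(v=15,ok=F), VALIDATE:P2(v=8,ok=F), TRANSFORM:P1(v=0,ok=F), EMIT:-] out:-; in:P3
Tick 4: [PARSE:P4(v=15,ok=F), VALIDATE:P3(v=15,ok=F), TRANSFORM:P2(v=0,ok=F), EMIT:P1(v=0,ok=F)] out:-; in:P4
Tick 5: [PARSE:-, VALIDATE:P4(v=15,ok=T), TRANSFORM:P3(v=0,ok=F), EMIT:P2(v=0,ok=F)] out:P1(v=0); in:-
Tick 6: [PARSE:-, VALIDATE:-, TRANSFORM:P4(v=45,ok=T), EMIT:P3(v=0,ok=F)] out:P2(v=0); in:-
Tick 7: [PARSE:-, VALIDATE:-, TRANSFORM:-, EMIT:P4(v=45,ok=T)] out:P3(v=0); in:-
Tick 8: [PARSE:-, VALIDATE:-, TRANSFORM:-, EMIT:-] out:P4(v=45); in:-
P4: arrives tick 4, valid=True (id=4, id%4=0), emit tick 8, final value 45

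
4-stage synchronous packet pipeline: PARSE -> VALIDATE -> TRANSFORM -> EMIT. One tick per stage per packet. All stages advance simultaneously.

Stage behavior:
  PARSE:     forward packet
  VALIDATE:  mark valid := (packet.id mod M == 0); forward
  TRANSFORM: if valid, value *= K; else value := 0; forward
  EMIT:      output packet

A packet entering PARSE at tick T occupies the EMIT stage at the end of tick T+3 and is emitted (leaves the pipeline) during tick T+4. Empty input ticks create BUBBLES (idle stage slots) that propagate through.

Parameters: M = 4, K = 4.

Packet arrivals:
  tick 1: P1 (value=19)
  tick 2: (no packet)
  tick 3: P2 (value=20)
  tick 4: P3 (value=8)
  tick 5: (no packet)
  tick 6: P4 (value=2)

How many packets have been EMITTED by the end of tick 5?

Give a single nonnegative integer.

Tick 1: [PARSE:P1(v=19,ok=F), VALIDATE:-, TRANSFORM:-, EMIT:-] out:-; in:P1
Tick 2: [PARSE:-, VALIDATE:P1(v=19,ok=F), TRANSFORM:-, EMIT:-] out:-; in:-
Tick 3: [PARSE:P2(v=20,ok=F), VALIDATE:-, TRANSFORM:P1(v=0,ok=F), EMIT:-] out:-; in:P2
Tick 4: [PARSE:P3(v=8,ok=F), VALIDATE:P2(v=20,ok=F), TRANSFORM:-, EMIT:P1(v=0,ok=F)] out:-; in:P3
Tick 5: [PARSE:-, VALIDATE:P3(v=8,ok=F), TRANSFORM:P2(v=0,ok=F), EMIT:-] out:P1(v=0); in:-
Emitted by tick 5: ['P1']

Answer: 1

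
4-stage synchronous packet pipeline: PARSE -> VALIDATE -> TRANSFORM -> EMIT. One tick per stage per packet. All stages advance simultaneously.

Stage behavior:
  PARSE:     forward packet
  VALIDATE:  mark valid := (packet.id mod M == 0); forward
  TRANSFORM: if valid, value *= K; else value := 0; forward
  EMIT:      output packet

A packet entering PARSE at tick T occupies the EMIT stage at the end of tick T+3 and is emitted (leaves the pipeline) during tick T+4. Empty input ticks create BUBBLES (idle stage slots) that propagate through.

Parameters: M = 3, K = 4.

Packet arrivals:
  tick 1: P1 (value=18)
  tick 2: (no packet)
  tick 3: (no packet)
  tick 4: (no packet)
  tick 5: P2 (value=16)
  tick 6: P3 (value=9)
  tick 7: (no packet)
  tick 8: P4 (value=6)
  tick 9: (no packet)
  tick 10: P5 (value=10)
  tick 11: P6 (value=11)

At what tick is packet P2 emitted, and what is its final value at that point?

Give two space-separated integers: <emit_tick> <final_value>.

Answer: 9 0

Derivation:
Tick 1: [PARSE:P1(v=18,ok=F), VALIDATE:-, TRANSFORM:-, EMIT:-] out:-; in:P1
Tick 2: [PARSE:-, VALIDATE:P1(v=18,ok=F), TRANSFORM:-, EMIT:-] out:-; in:-
Tick 3: [PARSE:-, VALIDATE:-, TRANSFORM:P1(v=0,ok=F), EMIT:-] out:-; in:-
Tick 4: [PARSE:-, VALIDATE:-, TRANSFORM:-, EMIT:P1(v=0,ok=F)] out:-; in:-
Tick 5: [PARSE:P2(v=16,ok=F), VALIDATE:-, TRANSFORM:-, EMIT:-] out:P1(v=0); in:P2
Tick 6: [PARSE:P3(v=9,ok=F), VALIDATE:P2(v=16,ok=F), TRANSFORM:-, EMIT:-] out:-; in:P3
Tick 7: [PARSE:-, VALIDATE:P3(v=9,ok=T), TRANSFORM:P2(v=0,ok=F), EMIT:-] out:-; in:-
Tick 8: [PARSE:P4(v=6,ok=F), VALIDATE:-, TRANSFORM:P3(v=36,ok=T), EMIT:P2(v=0,ok=F)] out:-; in:P4
Tick 9: [PARSE:-, VALIDATE:P4(v=6,ok=F), TRANSFORM:-, EMIT:P3(v=36,ok=T)] out:P2(v=0); in:-
Tick 10: [PARSE:P5(v=10,ok=F), VALIDATE:-, TRANSFORM:P4(v=0,ok=F), EMIT:-] out:P3(v=36); in:P5
Tick 11: [PARSE:P6(v=11,ok=F), VALIDATE:P5(v=10,ok=F), TRANSFORM:-, EMIT:P4(v=0,ok=F)] out:-; in:P6
Tick 12: [PARSE:-, VALIDATE:P6(v=11,ok=T), TRANSFORM:P5(v=0,ok=F), EMIT:-] out:P4(v=0); in:-
Tick 13: [PARSE:-, VALIDATE:-, TRANSFORM:P6(v=44,ok=T), EMIT:P5(v=0,ok=F)] out:-; in:-
Tick 14: [PARSE:-, VALIDATE:-, TRANSFORM:-, EMIT:P6(v=44,ok=T)] out:P5(v=0); in:-
Tick 15: [PARSE:-, VALIDATE:-, TRANSFORM:-, EMIT:-] out:P6(v=44); in:-
P2: arrives tick 5, valid=False (id=2, id%3=2), emit tick 9, final value 0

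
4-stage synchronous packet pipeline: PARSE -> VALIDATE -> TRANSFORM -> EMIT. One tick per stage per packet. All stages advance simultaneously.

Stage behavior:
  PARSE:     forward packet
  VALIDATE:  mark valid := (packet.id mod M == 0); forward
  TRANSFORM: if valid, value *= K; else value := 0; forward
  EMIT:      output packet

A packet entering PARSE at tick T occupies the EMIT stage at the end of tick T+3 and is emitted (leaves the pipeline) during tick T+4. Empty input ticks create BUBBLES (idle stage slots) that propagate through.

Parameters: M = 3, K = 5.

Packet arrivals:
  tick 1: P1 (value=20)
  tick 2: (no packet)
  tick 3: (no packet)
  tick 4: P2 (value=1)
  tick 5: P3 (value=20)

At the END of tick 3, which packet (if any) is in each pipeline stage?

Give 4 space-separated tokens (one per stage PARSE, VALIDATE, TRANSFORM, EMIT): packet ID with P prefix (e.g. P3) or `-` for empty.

Answer: - - P1 -

Derivation:
Tick 1: [PARSE:P1(v=20,ok=F), VALIDATE:-, TRANSFORM:-, EMIT:-] out:-; in:P1
Tick 2: [PARSE:-, VALIDATE:P1(v=20,ok=F), TRANSFORM:-, EMIT:-] out:-; in:-
Tick 3: [PARSE:-, VALIDATE:-, TRANSFORM:P1(v=0,ok=F), EMIT:-] out:-; in:-
At end of tick 3: ['-', '-', 'P1', '-']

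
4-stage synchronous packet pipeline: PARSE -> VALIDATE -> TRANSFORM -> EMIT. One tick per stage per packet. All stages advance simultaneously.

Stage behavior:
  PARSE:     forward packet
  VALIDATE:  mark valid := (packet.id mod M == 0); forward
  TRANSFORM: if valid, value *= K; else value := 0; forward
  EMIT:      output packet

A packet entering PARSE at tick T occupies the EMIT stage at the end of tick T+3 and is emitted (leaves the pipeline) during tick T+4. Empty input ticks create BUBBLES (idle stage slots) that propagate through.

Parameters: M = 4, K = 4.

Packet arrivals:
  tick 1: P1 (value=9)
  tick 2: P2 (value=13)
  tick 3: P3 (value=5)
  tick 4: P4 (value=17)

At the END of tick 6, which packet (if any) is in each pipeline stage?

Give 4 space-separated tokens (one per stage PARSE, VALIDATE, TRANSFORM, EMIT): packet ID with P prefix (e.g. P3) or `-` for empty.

Answer: - - P4 P3

Derivation:
Tick 1: [PARSE:P1(v=9,ok=F), VALIDATE:-, TRANSFORM:-, EMIT:-] out:-; in:P1
Tick 2: [PARSE:P2(v=13,ok=F), VALIDATE:P1(v=9,ok=F), TRANSFORM:-, EMIT:-] out:-; in:P2
Tick 3: [PARSE:P3(v=5,ok=F), VALIDATE:P2(v=13,ok=F), TRANSFORM:P1(v=0,ok=F), EMIT:-] out:-; in:P3
Tick 4: [PARSE:P4(v=17,ok=F), VALIDATE:P3(v=5,ok=F), TRANSFORM:P2(v=0,ok=F), EMIT:P1(v=0,ok=F)] out:-; in:P4
Tick 5: [PARSE:-, VALIDATE:P4(v=17,ok=T), TRANSFORM:P3(v=0,ok=F), EMIT:P2(v=0,ok=F)] out:P1(v=0); in:-
Tick 6: [PARSE:-, VALIDATE:-, TRANSFORM:P4(v=68,ok=T), EMIT:P3(v=0,ok=F)] out:P2(v=0); in:-
At end of tick 6: ['-', '-', 'P4', 'P3']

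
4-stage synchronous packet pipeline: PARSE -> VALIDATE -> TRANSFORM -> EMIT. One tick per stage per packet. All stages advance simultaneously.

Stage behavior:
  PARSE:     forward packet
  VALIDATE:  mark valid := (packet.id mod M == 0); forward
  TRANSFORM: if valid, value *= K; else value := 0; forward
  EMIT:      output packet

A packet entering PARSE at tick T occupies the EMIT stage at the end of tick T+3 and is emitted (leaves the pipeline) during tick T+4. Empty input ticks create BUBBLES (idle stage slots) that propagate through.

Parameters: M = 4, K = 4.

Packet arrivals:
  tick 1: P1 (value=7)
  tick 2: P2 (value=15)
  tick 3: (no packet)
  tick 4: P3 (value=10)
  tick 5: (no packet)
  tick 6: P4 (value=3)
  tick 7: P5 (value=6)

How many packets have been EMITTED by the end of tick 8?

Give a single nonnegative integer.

Tick 1: [PARSE:P1(v=7,ok=F), VALIDATE:-, TRANSFORM:-, EMIT:-] out:-; in:P1
Tick 2: [PARSE:P2(v=15,ok=F), VALIDATE:P1(v=7,ok=F), TRANSFORM:-, EMIT:-] out:-; in:P2
Tick 3: [PARSE:-, VALIDATE:P2(v=15,ok=F), TRANSFORM:P1(v=0,ok=F), EMIT:-] out:-; in:-
Tick 4: [PARSE:P3(v=10,ok=F), VALIDATE:-, TRANSFORM:P2(v=0,ok=F), EMIT:P1(v=0,ok=F)] out:-; in:P3
Tick 5: [PARSE:-, VALIDATE:P3(v=10,ok=F), TRANSFORM:-, EMIT:P2(v=0,ok=F)] out:P1(v=0); in:-
Tick 6: [PARSE:P4(v=3,ok=F), VALIDATE:-, TRANSFORM:P3(v=0,ok=F), EMIT:-] out:P2(v=0); in:P4
Tick 7: [PARSE:P5(v=6,ok=F), VALIDATE:P4(v=3,ok=T), TRANSFORM:-, EMIT:P3(v=0,ok=F)] out:-; in:P5
Tick 8: [PARSE:-, VALIDATE:P5(v=6,ok=F), TRANSFORM:P4(v=12,ok=T), EMIT:-] out:P3(v=0); in:-
Emitted by tick 8: ['P1', 'P2', 'P3']

Answer: 3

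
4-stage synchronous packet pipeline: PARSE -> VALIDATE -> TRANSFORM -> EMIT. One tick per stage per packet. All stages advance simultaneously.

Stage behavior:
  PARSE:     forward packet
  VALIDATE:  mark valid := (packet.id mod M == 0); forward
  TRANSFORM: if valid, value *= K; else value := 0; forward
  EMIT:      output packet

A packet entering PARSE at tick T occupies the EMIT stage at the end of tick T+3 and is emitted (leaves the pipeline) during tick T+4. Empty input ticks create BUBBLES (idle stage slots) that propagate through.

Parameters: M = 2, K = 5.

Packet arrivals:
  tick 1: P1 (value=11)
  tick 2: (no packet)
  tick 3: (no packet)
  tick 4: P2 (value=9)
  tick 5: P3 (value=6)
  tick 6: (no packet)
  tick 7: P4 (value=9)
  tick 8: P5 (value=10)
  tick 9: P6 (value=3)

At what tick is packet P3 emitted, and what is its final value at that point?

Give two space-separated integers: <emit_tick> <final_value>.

Answer: 9 0

Derivation:
Tick 1: [PARSE:P1(v=11,ok=F), VALIDATE:-, TRANSFORM:-, EMIT:-] out:-; in:P1
Tick 2: [PARSE:-, VALIDATE:P1(v=11,ok=F), TRANSFORM:-, EMIT:-] out:-; in:-
Tick 3: [PARSE:-, VALIDATE:-, TRANSFORM:P1(v=0,ok=F), EMIT:-] out:-; in:-
Tick 4: [PARSE:P2(v=9,ok=F), VALIDATE:-, TRANSFORM:-, EMIT:P1(v=0,ok=F)] out:-; in:P2
Tick 5: [PARSE:P3(v=6,ok=F), VALIDATE:P2(v=9,ok=T), TRANSFORM:-, EMIT:-] out:P1(v=0); in:P3
Tick 6: [PARSE:-, VALIDATE:P3(v=6,ok=F), TRANSFORM:P2(v=45,ok=T), EMIT:-] out:-; in:-
Tick 7: [PARSE:P4(v=9,ok=F), VALIDATE:-, TRANSFORM:P3(v=0,ok=F), EMIT:P2(v=45,ok=T)] out:-; in:P4
Tick 8: [PARSE:P5(v=10,ok=F), VALIDATE:P4(v=9,ok=T), TRANSFORM:-, EMIT:P3(v=0,ok=F)] out:P2(v=45); in:P5
Tick 9: [PARSE:P6(v=3,ok=F), VALIDATE:P5(v=10,ok=F), TRANSFORM:P4(v=45,ok=T), EMIT:-] out:P3(v=0); in:P6
Tick 10: [PARSE:-, VALIDATE:P6(v=3,ok=T), TRANSFORM:P5(v=0,ok=F), EMIT:P4(v=45,ok=T)] out:-; in:-
Tick 11: [PARSE:-, VALIDATE:-, TRANSFORM:P6(v=15,ok=T), EMIT:P5(v=0,ok=F)] out:P4(v=45); in:-
Tick 12: [PARSE:-, VALIDATE:-, TRANSFORM:-, EMIT:P6(v=15,ok=T)] out:P5(v=0); in:-
Tick 13: [PARSE:-, VALIDATE:-, TRANSFORM:-, EMIT:-] out:P6(v=15); in:-
P3: arrives tick 5, valid=False (id=3, id%2=1), emit tick 9, final value 0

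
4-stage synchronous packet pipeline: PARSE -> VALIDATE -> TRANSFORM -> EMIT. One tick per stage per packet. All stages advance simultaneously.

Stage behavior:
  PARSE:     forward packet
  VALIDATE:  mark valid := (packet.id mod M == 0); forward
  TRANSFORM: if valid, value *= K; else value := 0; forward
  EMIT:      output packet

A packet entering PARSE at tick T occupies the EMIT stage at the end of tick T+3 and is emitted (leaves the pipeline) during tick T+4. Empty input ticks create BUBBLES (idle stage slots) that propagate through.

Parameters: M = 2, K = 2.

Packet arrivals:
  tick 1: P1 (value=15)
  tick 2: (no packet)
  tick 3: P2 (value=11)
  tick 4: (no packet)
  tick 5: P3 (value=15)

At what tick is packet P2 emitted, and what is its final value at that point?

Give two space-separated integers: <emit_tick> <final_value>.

Answer: 7 22

Derivation:
Tick 1: [PARSE:P1(v=15,ok=F), VALIDATE:-, TRANSFORM:-, EMIT:-] out:-; in:P1
Tick 2: [PARSE:-, VALIDATE:P1(v=15,ok=F), TRANSFORM:-, EMIT:-] out:-; in:-
Tick 3: [PARSE:P2(v=11,ok=F), VALIDATE:-, TRANSFORM:P1(v=0,ok=F), EMIT:-] out:-; in:P2
Tick 4: [PARSE:-, VALIDATE:P2(v=11,ok=T), TRANSFORM:-, EMIT:P1(v=0,ok=F)] out:-; in:-
Tick 5: [PARSE:P3(v=15,ok=F), VALIDATE:-, TRANSFORM:P2(v=22,ok=T), EMIT:-] out:P1(v=0); in:P3
Tick 6: [PARSE:-, VALIDATE:P3(v=15,ok=F), TRANSFORM:-, EMIT:P2(v=22,ok=T)] out:-; in:-
Tick 7: [PARSE:-, VALIDATE:-, TRANSFORM:P3(v=0,ok=F), EMIT:-] out:P2(v=22); in:-
Tick 8: [PARSE:-, VALIDATE:-, TRANSFORM:-, EMIT:P3(v=0,ok=F)] out:-; in:-
Tick 9: [PARSE:-, VALIDATE:-, TRANSFORM:-, EMIT:-] out:P3(v=0); in:-
P2: arrives tick 3, valid=True (id=2, id%2=0), emit tick 7, final value 22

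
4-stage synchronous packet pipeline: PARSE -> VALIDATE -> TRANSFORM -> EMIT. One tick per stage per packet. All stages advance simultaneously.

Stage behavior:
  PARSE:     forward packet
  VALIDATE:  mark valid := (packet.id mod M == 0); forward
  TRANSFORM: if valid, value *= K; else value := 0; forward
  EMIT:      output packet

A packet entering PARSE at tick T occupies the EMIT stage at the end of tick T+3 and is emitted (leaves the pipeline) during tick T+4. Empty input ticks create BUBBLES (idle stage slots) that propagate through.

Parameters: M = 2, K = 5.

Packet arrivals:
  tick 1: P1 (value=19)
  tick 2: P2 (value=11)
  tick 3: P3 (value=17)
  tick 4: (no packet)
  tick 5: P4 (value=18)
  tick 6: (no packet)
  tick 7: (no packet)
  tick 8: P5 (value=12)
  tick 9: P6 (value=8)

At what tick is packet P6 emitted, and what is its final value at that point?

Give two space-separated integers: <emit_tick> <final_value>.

Tick 1: [PARSE:P1(v=19,ok=F), VALIDATE:-, TRANSFORM:-, EMIT:-] out:-; in:P1
Tick 2: [PARSE:P2(v=11,ok=F), VALIDATE:P1(v=19,ok=F), TRANSFORM:-, EMIT:-] out:-; in:P2
Tick 3: [PARSE:P3(v=17,ok=F), VALIDATE:P2(v=11,ok=T), TRANSFORM:P1(v=0,ok=F), EMIT:-] out:-; in:P3
Tick 4: [PARSE:-, VALIDATE:P3(v=17,ok=F), TRANSFORM:P2(v=55,ok=T), EMIT:P1(v=0,ok=F)] out:-; in:-
Tick 5: [PARSE:P4(v=18,ok=F), VALIDATE:-, TRANSFORM:P3(v=0,ok=F), EMIT:P2(v=55,ok=T)] out:P1(v=0); in:P4
Tick 6: [PARSE:-, VALIDATE:P4(v=18,ok=T), TRANSFORM:-, EMIT:P3(v=0,ok=F)] out:P2(v=55); in:-
Tick 7: [PARSE:-, VALIDATE:-, TRANSFORM:P4(v=90,ok=T), EMIT:-] out:P3(v=0); in:-
Tick 8: [PARSE:P5(v=12,ok=F), VALIDATE:-, TRANSFORM:-, EMIT:P4(v=90,ok=T)] out:-; in:P5
Tick 9: [PARSE:P6(v=8,ok=F), VALIDATE:P5(v=12,ok=F), TRANSFORM:-, EMIT:-] out:P4(v=90); in:P6
Tick 10: [PARSE:-, VALIDATE:P6(v=8,ok=T), TRANSFORM:P5(v=0,ok=F), EMIT:-] out:-; in:-
Tick 11: [PARSE:-, VALIDATE:-, TRANSFORM:P6(v=40,ok=T), EMIT:P5(v=0,ok=F)] out:-; in:-
Tick 12: [PARSE:-, VALIDATE:-, TRANSFORM:-, EMIT:P6(v=40,ok=T)] out:P5(v=0); in:-
Tick 13: [PARSE:-, VALIDATE:-, TRANSFORM:-, EMIT:-] out:P6(v=40); in:-
P6: arrives tick 9, valid=True (id=6, id%2=0), emit tick 13, final value 40

Answer: 13 40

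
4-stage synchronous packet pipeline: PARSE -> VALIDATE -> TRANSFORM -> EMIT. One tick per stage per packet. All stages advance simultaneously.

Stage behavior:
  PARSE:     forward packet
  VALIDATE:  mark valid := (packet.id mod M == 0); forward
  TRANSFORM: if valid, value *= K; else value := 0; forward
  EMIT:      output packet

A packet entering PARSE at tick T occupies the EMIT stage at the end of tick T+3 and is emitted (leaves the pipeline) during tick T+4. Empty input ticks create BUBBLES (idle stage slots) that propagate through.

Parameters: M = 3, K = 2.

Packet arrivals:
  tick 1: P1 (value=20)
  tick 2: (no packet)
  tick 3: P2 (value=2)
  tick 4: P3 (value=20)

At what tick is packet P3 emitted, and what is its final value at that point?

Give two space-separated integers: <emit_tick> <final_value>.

Tick 1: [PARSE:P1(v=20,ok=F), VALIDATE:-, TRANSFORM:-, EMIT:-] out:-; in:P1
Tick 2: [PARSE:-, VALIDATE:P1(v=20,ok=F), TRANSFORM:-, EMIT:-] out:-; in:-
Tick 3: [PARSE:P2(v=2,ok=F), VALIDATE:-, TRANSFORM:P1(v=0,ok=F), EMIT:-] out:-; in:P2
Tick 4: [PARSE:P3(v=20,ok=F), VALIDATE:P2(v=2,ok=F), TRANSFORM:-, EMIT:P1(v=0,ok=F)] out:-; in:P3
Tick 5: [PARSE:-, VALIDATE:P3(v=20,ok=T), TRANSFORM:P2(v=0,ok=F), EMIT:-] out:P1(v=0); in:-
Tick 6: [PARSE:-, VALIDATE:-, TRANSFORM:P3(v=40,ok=T), EMIT:P2(v=0,ok=F)] out:-; in:-
Tick 7: [PARSE:-, VALIDATE:-, TRANSFORM:-, EMIT:P3(v=40,ok=T)] out:P2(v=0); in:-
Tick 8: [PARSE:-, VALIDATE:-, TRANSFORM:-, EMIT:-] out:P3(v=40); in:-
P3: arrives tick 4, valid=True (id=3, id%3=0), emit tick 8, final value 40

Answer: 8 40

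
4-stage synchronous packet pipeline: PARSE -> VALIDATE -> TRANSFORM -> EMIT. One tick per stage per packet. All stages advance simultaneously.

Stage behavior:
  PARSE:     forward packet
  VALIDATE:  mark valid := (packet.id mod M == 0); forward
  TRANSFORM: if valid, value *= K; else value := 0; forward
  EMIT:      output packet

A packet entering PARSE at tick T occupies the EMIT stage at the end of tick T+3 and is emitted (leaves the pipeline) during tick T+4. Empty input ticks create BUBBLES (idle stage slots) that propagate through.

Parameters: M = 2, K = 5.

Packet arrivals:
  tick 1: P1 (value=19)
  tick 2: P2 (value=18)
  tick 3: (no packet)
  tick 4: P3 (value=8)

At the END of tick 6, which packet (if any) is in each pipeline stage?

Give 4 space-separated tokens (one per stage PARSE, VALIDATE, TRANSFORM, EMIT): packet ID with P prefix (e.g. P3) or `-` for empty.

Answer: - - P3 -

Derivation:
Tick 1: [PARSE:P1(v=19,ok=F), VALIDATE:-, TRANSFORM:-, EMIT:-] out:-; in:P1
Tick 2: [PARSE:P2(v=18,ok=F), VALIDATE:P1(v=19,ok=F), TRANSFORM:-, EMIT:-] out:-; in:P2
Tick 3: [PARSE:-, VALIDATE:P2(v=18,ok=T), TRANSFORM:P1(v=0,ok=F), EMIT:-] out:-; in:-
Tick 4: [PARSE:P3(v=8,ok=F), VALIDATE:-, TRANSFORM:P2(v=90,ok=T), EMIT:P1(v=0,ok=F)] out:-; in:P3
Tick 5: [PARSE:-, VALIDATE:P3(v=8,ok=F), TRANSFORM:-, EMIT:P2(v=90,ok=T)] out:P1(v=0); in:-
Tick 6: [PARSE:-, VALIDATE:-, TRANSFORM:P3(v=0,ok=F), EMIT:-] out:P2(v=90); in:-
At end of tick 6: ['-', '-', 'P3', '-']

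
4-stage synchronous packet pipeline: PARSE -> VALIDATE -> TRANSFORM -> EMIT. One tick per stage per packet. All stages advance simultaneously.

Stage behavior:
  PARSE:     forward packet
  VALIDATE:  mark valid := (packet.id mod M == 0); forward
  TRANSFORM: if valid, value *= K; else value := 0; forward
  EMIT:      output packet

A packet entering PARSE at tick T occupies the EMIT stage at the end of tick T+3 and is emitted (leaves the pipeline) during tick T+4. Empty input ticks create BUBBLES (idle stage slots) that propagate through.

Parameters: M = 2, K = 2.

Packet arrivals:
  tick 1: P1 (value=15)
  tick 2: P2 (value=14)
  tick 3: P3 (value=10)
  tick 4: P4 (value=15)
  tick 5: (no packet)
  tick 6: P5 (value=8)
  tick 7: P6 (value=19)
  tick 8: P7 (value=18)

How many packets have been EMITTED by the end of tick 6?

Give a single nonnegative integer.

Tick 1: [PARSE:P1(v=15,ok=F), VALIDATE:-, TRANSFORM:-, EMIT:-] out:-; in:P1
Tick 2: [PARSE:P2(v=14,ok=F), VALIDATE:P1(v=15,ok=F), TRANSFORM:-, EMIT:-] out:-; in:P2
Tick 3: [PARSE:P3(v=10,ok=F), VALIDATE:P2(v=14,ok=T), TRANSFORM:P1(v=0,ok=F), EMIT:-] out:-; in:P3
Tick 4: [PARSE:P4(v=15,ok=F), VALIDATE:P3(v=10,ok=F), TRANSFORM:P2(v=28,ok=T), EMIT:P1(v=0,ok=F)] out:-; in:P4
Tick 5: [PARSE:-, VALIDATE:P4(v=15,ok=T), TRANSFORM:P3(v=0,ok=F), EMIT:P2(v=28,ok=T)] out:P1(v=0); in:-
Tick 6: [PARSE:P5(v=8,ok=F), VALIDATE:-, TRANSFORM:P4(v=30,ok=T), EMIT:P3(v=0,ok=F)] out:P2(v=28); in:P5
Emitted by tick 6: ['P1', 'P2']

Answer: 2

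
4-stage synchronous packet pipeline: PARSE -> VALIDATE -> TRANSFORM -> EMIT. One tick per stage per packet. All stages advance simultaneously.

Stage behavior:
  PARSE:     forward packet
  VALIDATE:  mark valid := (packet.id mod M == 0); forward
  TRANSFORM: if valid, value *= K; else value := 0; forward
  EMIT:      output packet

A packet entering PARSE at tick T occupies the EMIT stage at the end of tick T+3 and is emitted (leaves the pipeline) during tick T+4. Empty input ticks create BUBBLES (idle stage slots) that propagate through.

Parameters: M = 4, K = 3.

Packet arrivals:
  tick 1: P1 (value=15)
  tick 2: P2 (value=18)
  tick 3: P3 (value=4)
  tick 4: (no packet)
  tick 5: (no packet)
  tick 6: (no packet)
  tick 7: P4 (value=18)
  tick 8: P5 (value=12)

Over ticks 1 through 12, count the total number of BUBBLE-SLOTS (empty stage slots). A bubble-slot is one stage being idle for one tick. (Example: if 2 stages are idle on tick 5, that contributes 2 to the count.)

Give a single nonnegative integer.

Tick 1: [PARSE:P1(v=15,ok=F), VALIDATE:-, TRANSFORM:-, EMIT:-] out:-; bubbles=3
Tick 2: [PARSE:P2(v=18,ok=F), VALIDATE:P1(v=15,ok=F), TRANSFORM:-, EMIT:-] out:-; bubbles=2
Tick 3: [PARSE:P3(v=4,ok=F), VALIDATE:P2(v=18,ok=F), TRANSFORM:P1(v=0,ok=F), EMIT:-] out:-; bubbles=1
Tick 4: [PARSE:-, VALIDATE:P3(v=4,ok=F), TRANSFORM:P2(v=0,ok=F), EMIT:P1(v=0,ok=F)] out:-; bubbles=1
Tick 5: [PARSE:-, VALIDATE:-, TRANSFORM:P3(v=0,ok=F), EMIT:P2(v=0,ok=F)] out:P1(v=0); bubbles=2
Tick 6: [PARSE:-, VALIDATE:-, TRANSFORM:-, EMIT:P3(v=0,ok=F)] out:P2(v=0); bubbles=3
Tick 7: [PARSE:P4(v=18,ok=F), VALIDATE:-, TRANSFORM:-, EMIT:-] out:P3(v=0); bubbles=3
Tick 8: [PARSE:P5(v=12,ok=F), VALIDATE:P4(v=18,ok=T), TRANSFORM:-, EMIT:-] out:-; bubbles=2
Tick 9: [PARSE:-, VALIDATE:P5(v=12,ok=F), TRANSFORM:P4(v=54,ok=T), EMIT:-] out:-; bubbles=2
Tick 10: [PARSE:-, VALIDATE:-, TRANSFORM:P5(v=0,ok=F), EMIT:P4(v=54,ok=T)] out:-; bubbles=2
Tick 11: [PARSE:-, VALIDATE:-, TRANSFORM:-, EMIT:P5(v=0,ok=F)] out:P4(v=54); bubbles=3
Tick 12: [PARSE:-, VALIDATE:-, TRANSFORM:-, EMIT:-] out:P5(v=0); bubbles=4
Total bubble-slots: 28

Answer: 28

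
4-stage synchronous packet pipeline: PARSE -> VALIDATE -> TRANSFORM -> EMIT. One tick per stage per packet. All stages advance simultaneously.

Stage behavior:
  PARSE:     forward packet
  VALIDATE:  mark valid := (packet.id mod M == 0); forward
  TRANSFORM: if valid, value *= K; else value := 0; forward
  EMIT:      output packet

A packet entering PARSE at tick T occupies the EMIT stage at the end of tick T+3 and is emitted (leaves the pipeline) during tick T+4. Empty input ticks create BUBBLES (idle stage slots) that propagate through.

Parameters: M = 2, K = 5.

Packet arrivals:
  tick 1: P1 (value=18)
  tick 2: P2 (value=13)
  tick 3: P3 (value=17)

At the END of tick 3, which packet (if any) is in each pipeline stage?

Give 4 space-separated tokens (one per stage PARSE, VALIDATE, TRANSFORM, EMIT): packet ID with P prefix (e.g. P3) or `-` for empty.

Tick 1: [PARSE:P1(v=18,ok=F), VALIDATE:-, TRANSFORM:-, EMIT:-] out:-; in:P1
Tick 2: [PARSE:P2(v=13,ok=F), VALIDATE:P1(v=18,ok=F), TRANSFORM:-, EMIT:-] out:-; in:P2
Tick 3: [PARSE:P3(v=17,ok=F), VALIDATE:P2(v=13,ok=T), TRANSFORM:P1(v=0,ok=F), EMIT:-] out:-; in:P3
At end of tick 3: ['P3', 'P2', 'P1', '-']

Answer: P3 P2 P1 -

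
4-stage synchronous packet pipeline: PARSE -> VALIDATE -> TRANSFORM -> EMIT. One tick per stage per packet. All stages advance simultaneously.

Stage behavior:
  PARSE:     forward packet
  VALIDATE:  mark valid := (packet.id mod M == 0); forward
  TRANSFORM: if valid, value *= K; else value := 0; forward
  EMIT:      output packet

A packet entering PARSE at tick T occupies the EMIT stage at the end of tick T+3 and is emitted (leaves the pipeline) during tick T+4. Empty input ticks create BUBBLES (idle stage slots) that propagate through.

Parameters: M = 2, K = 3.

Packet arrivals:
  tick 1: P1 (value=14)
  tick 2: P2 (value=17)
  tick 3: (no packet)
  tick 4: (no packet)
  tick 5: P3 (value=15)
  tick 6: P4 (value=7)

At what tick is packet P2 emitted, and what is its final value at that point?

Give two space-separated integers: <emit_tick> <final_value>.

Tick 1: [PARSE:P1(v=14,ok=F), VALIDATE:-, TRANSFORM:-, EMIT:-] out:-; in:P1
Tick 2: [PARSE:P2(v=17,ok=F), VALIDATE:P1(v=14,ok=F), TRANSFORM:-, EMIT:-] out:-; in:P2
Tick 3: [PARSE:-, VALIDATE:P2(v=17,ok=T), TRANSFORM:P1(v=0,ok=F), EMIT:-] out:-; in:-
Tick 4: [PARSE:-, VALIDATE:-, TRANSFORM:P2(v=51,ok=T), EMIT:P1(v=0,ok=F)] out:-; in:-
Tick 5: [PARSE:P3(v=15,ok=F), VALIDATE:-, TRANSFORM:-, EMIT:P2(v=51,ok=T)] out:P1(v=0); in:P3
Tick 6: [PARSE:P4(v=7,ok=F), VALIDATE:P3(v=15,ok=F), TRANSFORM:-, EMIT:-] out:P2(v=51); in:P4
Tick 7: [PARSE:-, VALIDATE:P4(v=7,ok=T), TRANSFORM:P3(v=0,ok=F), EMIT:-] out:-; in:-
Tick 8: [PARSE:-, VALIDATE:-, TRANSFORM:P4(v=21,ok=T), EMIT:P3(v=0,ok=F)] out:-; in:-
Tick 9: [PARSE:-, VALIDATE:-, TRANSFORM:-, EMIT:P4(v=21,ok=T)] out:P3(v=0); in:-
Tick 10: [PARSE:-, VALIDATE:-, TRANSFORM:-, EMIT:-] out:P4(v=21); in:-
P2: arrives tick 2, valid=True (id=2, id%2=0), emit tick 6, final value 51

Answer: 6 51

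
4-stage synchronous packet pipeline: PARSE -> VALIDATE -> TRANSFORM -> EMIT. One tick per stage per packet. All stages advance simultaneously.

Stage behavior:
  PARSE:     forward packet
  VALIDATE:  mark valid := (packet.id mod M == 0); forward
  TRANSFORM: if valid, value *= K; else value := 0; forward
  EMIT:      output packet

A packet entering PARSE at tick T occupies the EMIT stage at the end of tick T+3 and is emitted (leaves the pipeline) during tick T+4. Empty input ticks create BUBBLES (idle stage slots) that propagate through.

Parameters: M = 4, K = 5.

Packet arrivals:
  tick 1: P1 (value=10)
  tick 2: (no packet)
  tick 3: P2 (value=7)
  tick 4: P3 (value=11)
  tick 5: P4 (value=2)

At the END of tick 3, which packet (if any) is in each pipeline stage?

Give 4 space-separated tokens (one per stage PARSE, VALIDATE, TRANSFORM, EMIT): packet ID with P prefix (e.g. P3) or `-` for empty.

Tick 1: [PARSE:P1(v=10,ok=F), VALIDATE:-, TRANSFORM:-, EMIT:-] out:-; in:P1
Tick 2: [PARSE:-, VALIDATE:P1(v=10,ok=F), TRANSFORM:-, EMIT:-] out:-; in:-
Tick 3: [PARSE:P2(v=7,ok=F), VALIDATE:-, TRANSFORM:P1(v=0,ok=F), EMIT:-] out:-; in:P2
At end of tick 3: ['P2', '-', 'P1', '-']

Answer: P2 - P1 -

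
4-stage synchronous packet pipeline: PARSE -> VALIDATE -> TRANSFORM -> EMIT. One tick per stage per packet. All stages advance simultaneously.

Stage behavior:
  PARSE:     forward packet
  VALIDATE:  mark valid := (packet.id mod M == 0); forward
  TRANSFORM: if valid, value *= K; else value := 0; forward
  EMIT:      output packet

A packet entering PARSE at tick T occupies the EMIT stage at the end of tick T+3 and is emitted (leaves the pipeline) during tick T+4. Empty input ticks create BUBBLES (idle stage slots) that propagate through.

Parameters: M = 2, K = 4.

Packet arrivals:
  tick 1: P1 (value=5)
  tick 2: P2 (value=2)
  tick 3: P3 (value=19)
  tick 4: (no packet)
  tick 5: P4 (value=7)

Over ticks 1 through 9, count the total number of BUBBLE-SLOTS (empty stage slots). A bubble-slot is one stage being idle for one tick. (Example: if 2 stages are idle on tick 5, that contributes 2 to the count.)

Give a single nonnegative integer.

Answer: 20

Derivation:
Tick 1: [PARSE:P1(v=5,ok=F), VALIDATE:-, TRANSFORM:-, EMIT:-] out:-; bubbles=3
Tick 2: [PARSE:P2(v=2,ok=F), VALIDATE:P1(v=5,ok=F), TRANSFORM:-, EMIT:-] out:-; bubbles=2
Tick 3: [PARSE:P3(v=19,ok=F), VALIDATE:P2(v=2,ok=T), TRANSFORM:P1(v=0,ok=F), EMIT:-] out:-; bubbles=1
Tick 4: [PARSE:-, VALIDATE:P3(v=19,ok=F), TRANSFORM:P2(v=8,ok=T), EMIT:P1(v=0,ok=F)] out:-; bubbles=1
Tick 5: [PARSE:P4(v=7,ok=F), VALIDATE:-, TRANSFORM:P3(v=0,ok=F), EMIT:P2(v=8,ok=T)] out:P1(v=0); bubbles=1
Tick 6: [PARSE:-, VALIDATE:P4(v=7,ok=T), TRANSFORM:-, EMIT:P3(v=0,ok=F)] out:P2(v=8); bubbles=2
Tick 7: [PARSE:-, VALIDATE:-, TRANSFORM:P4(v=28,ok=T), EMIT:-] out:P3(v=0); bubbles=3
Tick 8: [PARSE:-, VALIDATE:-, TRANSFORM:-, EMIT:P4(v=28,ok=T)] out:-; bubbles=3
Tick 9: [PARSE:-, VALIDATE:-, TRANSFORM:-, EMIT:-] out:P4(v=28); bubbles=4
Total bubble-slots: 20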